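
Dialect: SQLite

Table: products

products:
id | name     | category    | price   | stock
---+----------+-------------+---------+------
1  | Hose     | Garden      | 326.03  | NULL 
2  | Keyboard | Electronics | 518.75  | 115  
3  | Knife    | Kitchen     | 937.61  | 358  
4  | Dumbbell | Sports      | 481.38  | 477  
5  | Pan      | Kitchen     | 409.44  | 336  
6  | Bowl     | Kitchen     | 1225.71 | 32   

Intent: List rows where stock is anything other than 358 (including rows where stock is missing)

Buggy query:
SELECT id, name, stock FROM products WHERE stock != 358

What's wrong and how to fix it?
Bug: Inequality against NULL is unknown, not true; rows with NULL are dropped

Fix: Add an explicit OR stock IS NULL to include the missing-value rows

Corrected query:
SELECT id, name, stock FROM products WHERE stock != 358 OR stock IS NULL

Result:
id | name     | stock
---+----------+------
1  | Hose     | NULL 
2  | Keyboard | 115  
4  | Dumbbell | 477  
5  | Pan      | 336  
6  | Bowl     | 32   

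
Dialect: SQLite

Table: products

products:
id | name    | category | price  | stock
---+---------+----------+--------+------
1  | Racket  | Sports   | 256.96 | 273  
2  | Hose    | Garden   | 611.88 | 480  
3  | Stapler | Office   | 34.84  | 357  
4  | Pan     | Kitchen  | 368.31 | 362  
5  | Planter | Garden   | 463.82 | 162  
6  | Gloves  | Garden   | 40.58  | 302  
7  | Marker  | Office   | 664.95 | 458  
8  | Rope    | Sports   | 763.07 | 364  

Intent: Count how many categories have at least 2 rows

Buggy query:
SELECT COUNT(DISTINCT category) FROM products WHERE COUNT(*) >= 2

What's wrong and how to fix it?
Bug: COUNT(*) cannot appear in WHERE; the per-group count doesn't exist yet

Fix: Group first with HAVING COUNT(*) >= 2, then COUNT the resulting groups

Corrected query:
SELECT COUNT(*) FROM (SELECT category FROM products GROUP BY category HAVING COUNT(*) >= 2)

Result:
COUNT(*)
--------
3       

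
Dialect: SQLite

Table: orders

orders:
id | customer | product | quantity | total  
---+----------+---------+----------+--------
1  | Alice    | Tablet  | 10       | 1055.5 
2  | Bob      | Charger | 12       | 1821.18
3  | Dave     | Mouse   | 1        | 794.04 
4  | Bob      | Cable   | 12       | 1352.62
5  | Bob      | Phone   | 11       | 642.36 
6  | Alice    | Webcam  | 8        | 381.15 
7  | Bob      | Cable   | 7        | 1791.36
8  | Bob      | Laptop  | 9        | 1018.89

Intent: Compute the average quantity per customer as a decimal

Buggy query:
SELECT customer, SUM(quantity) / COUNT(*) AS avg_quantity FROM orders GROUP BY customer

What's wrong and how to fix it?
Bug: SUM(quantity) and COUNT(*) are both integers; the division truncates the fractional part

Fix: Multiply by 1.0 (or CAST to REAL) to force floating-point division

Corrected query:
SELECT customer, SUM(quantity) * 1.0 / COUNT(*) AS avg_quantity FROM orders GROUP BY customer

Result:
customer | avg_quantity
---------+-------------
Alice    | 9           
Bob      | 10.2        
Dave     | 1           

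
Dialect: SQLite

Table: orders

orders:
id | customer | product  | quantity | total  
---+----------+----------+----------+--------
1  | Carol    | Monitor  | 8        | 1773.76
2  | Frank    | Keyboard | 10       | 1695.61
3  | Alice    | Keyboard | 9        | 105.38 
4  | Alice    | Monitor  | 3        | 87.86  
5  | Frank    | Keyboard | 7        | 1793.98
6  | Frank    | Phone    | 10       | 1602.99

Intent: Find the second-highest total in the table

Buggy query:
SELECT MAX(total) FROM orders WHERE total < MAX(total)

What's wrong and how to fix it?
Bug: MAX(total) on the right of the comparison is an aggregate-in-WHERE error

Fix: Compute the overall MAX in a subquery, then take MAX of rows below it

Corrected query:
SELECT MAX(total) FROM orders WHERE total < (SELECT MAX(total) FROM orders)

Result:
MAX(total)
----------
1773.76   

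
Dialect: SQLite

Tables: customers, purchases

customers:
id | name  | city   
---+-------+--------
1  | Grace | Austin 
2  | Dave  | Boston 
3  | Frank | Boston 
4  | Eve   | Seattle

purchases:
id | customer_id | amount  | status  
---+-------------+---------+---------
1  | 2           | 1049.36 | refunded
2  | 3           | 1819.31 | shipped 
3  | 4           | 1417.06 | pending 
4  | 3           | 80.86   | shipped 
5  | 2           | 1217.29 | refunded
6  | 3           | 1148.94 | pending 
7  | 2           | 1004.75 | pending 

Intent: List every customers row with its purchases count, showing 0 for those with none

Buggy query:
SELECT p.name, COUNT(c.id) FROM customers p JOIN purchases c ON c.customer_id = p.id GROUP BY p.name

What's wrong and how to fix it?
Bug: An inner join excludes parents with zero children

Fix: Switch to LEFT JOIN to retain unmatched parent rows

Corrected query:
SELECT p.name, COUNT(c.id) FROM customers p LEFT JOIN purchases c ON c.customer_id = p.id GROUP BY p.name

Result:
name  | COUNT(c.id)
------+------------
Dave  | 3          
Eve   | 1          
Frank | 3          
Grace | 0          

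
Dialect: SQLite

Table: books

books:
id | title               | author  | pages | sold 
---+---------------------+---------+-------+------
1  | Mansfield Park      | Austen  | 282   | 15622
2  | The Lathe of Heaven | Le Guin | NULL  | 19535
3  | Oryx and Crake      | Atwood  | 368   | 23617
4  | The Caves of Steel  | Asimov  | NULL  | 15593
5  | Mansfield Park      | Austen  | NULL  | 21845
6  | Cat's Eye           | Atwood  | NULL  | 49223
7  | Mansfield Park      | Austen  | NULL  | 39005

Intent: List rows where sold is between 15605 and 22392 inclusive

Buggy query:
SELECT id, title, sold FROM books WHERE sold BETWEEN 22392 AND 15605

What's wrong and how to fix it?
Bug: The bounds are reversed; BETWEEN a AND b requires a <= b to match anything

Fix: Write BETWEEN 15605 AND 22392

Corrected query:
SELECT id, title, sold FROM books WHERE sold BETWEEN 15605 AND 22392

Result:
id | title               | sold 
---+---------------------+------
1  | Mansfield Park      | 15622
2  | The Lathe of Heaven | 19535
5  | Mansfield Park      | 21845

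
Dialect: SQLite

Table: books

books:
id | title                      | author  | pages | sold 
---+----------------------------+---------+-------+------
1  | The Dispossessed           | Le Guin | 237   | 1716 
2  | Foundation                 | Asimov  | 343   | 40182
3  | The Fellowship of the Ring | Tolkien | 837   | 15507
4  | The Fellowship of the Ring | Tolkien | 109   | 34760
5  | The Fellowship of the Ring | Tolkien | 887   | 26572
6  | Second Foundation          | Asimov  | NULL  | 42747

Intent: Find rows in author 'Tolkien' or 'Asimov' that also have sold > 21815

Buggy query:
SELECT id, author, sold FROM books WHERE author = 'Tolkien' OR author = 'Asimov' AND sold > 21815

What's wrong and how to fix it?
Bug: AND binds tighter than OR, so this parses as author = 'Tolkien' OR (author = 'Asimov' AND sold > 21815)

Fix: Add parentheses around the OR so the AND applies to both alternatives

Corrected query:
SELECT id, author, sold FROM books WHERE (author = 'Tolkien' OR author = 'Asimov') AND sold > 21815

Result:
id | author  | sold 
---+---------+------
2  | Asimov  | 40182
4  | Tolkien | 34760
5  | Tolkien | 26572
6  | Asimov  | 42747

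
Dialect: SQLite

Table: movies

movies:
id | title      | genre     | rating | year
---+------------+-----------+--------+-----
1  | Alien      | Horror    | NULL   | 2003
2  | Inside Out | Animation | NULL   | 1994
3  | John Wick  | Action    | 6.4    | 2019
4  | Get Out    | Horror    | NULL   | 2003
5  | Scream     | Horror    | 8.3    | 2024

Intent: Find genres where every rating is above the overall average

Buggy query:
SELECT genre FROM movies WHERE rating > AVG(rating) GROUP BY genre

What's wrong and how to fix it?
Bug: WHERE evaluates per row before aggregation, so AVG() is unavailable

Fix: Use a subquery for AVG and a HAVING MIN(...) filter so the condition holds for every row in the group

Corrected query:
SELECT genre FROM movies GROUP BY genre HAVING MIN(rating) > (SELECT AVG(rating) FROM movies)

Result:
genre 
------
Horror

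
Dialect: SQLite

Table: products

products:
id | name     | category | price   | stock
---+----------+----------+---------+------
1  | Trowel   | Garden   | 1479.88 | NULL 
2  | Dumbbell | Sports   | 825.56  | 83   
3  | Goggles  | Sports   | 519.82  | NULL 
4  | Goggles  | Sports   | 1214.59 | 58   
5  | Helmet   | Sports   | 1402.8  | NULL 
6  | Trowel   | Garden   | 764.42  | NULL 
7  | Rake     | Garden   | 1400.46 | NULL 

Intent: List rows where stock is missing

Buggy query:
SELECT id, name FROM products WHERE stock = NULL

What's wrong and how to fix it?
Bug: '= NULL' is always unknown in SQL three-valued logic, so no rows match

Fix: Replace '= NULL' with 'IS NULL'

Corrected query:
SELECT id, name FROM products WHERE stock IS NULL

Result:
id | name   
---+--------
1  | Trowel 
3  | Goggles
5  | Helmet 
6  | Trowel 
7  | Rake   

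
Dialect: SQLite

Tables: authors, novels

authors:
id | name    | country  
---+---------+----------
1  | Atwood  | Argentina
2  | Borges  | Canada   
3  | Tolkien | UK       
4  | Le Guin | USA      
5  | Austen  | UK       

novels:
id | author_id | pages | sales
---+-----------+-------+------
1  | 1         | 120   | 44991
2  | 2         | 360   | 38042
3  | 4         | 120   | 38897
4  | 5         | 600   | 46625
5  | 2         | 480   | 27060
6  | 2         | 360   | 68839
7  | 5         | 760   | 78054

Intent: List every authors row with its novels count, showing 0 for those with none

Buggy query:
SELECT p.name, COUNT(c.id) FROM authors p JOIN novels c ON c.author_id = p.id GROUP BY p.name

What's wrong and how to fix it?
Bug: An inner join excludes parents with zero children

Fix: Switch to LEFT JOIN to retain unmatched parent rows

Corrected query:
SELECT p.name, COUNT(c.id) FROM authors p LEFT JOIN novels c ON c.author_id = p.id GROUP BY p.name

Result:
name    | COUNT(c.id)
--------+------------
Atwood  | 1          
Austen  | 2          
Borges  | 3          
Le Guin | 1          
Tolkien | 0          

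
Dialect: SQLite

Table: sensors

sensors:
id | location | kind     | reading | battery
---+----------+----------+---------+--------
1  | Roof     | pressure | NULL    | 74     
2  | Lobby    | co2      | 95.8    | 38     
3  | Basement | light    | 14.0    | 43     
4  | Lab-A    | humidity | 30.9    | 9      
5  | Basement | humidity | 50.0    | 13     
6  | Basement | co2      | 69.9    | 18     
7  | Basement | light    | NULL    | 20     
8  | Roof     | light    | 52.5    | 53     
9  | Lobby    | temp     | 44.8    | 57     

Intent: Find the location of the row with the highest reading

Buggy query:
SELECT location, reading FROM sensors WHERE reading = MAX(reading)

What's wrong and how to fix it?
Bug: WHERE is evaluated per row; an aggregate over the whole table isn't defined there

Fix: Use a subquery: WHERE reading = (SELECT MAX(reading) FROM sensors)

Corrected query:
SELECT location, reading FROM sensors WHERE reading = (SELECT MAX(reading) FROM sensors)

Result:
location | reading
---------+--------
Lobby    | 95.8   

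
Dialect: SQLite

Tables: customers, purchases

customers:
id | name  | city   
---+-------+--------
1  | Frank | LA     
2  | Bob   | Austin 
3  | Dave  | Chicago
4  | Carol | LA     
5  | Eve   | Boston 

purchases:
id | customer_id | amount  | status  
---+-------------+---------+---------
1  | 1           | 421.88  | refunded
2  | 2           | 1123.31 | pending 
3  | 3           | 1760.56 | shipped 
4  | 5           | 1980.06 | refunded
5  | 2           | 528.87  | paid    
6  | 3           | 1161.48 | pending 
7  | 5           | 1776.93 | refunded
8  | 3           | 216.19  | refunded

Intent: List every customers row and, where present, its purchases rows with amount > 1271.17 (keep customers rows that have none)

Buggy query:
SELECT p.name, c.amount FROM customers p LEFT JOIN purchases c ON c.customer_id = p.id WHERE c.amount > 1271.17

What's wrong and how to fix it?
Bug: Filtering c.amount in WHERE discards the NULL rows produced by LEFT JOIN, turning it into an inner join

Fix: Put 'c.amount > 1271.17' in the JOIN's ON clause instead of WHERE

Corrected query:
SELECT p.name, c.amount FROM customers p LEFT JOIN purchases c ON c.customer_id = p.id AND c.amount > 1271.17

Result:
name  | amount 
------+--------
Frank | NULL   
Bob   | NULL   
Dave  | 1760.56
Carol | NULL   
Eve   | 1776.93
Eve   | 1980.06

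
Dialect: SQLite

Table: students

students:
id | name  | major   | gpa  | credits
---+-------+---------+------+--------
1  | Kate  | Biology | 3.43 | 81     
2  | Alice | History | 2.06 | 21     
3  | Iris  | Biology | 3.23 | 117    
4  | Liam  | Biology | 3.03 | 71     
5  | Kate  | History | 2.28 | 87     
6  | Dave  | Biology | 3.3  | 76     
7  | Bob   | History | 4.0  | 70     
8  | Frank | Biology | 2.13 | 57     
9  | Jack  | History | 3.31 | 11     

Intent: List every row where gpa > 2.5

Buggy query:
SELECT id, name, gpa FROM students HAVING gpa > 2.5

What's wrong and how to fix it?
Bug: This is a non-aggregate query (no GROUP BY, no aggregates), so in SQLite the HAVING clause is invalid here; a row-level condition belongs in WHERE

Fix: Replace HAVING with WHERE since the condition applies to individual rows

Corrected query:
SELECT id, name, gpa FROM students WHERE gpa > 2.5

Result:
id | name | gpa 
---+------+-----
1  | Kate | 3.43
3  | Iris | 3.23
4  | Liam | 3.03
6  | Dave | 3.3 
7  | Bob  | 4   
9  | Jack | 3.31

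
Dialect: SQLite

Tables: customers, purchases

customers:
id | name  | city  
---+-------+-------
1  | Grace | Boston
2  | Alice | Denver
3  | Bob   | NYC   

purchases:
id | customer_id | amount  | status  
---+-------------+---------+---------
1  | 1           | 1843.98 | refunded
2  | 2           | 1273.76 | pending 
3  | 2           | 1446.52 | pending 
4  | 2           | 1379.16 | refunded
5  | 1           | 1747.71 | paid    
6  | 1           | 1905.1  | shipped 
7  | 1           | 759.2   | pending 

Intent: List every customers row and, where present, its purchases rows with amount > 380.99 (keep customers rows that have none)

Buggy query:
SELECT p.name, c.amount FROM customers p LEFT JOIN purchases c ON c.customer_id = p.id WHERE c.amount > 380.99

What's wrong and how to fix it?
Bug: A WHERE condition on the right-hand table after LEFT JOIN drops unmatched parents

Fix: Move the right-table condition into the ON clause so unmatched parents are kept

Corrected query:
SELECT p.name, c.amount FROM customers p LEFT JOIN purchases c ON c.customer_id = p.id AND c.amount > 380.99

Result:
name  | amount 
------+--------
Grace | 759.2  
Grace | 1747.71
Grace | 1843.98
Grace | 1905.1 
Alice | 1273.76
Alice | 1379.16
Alice | 1446.52
Bob   | NULL   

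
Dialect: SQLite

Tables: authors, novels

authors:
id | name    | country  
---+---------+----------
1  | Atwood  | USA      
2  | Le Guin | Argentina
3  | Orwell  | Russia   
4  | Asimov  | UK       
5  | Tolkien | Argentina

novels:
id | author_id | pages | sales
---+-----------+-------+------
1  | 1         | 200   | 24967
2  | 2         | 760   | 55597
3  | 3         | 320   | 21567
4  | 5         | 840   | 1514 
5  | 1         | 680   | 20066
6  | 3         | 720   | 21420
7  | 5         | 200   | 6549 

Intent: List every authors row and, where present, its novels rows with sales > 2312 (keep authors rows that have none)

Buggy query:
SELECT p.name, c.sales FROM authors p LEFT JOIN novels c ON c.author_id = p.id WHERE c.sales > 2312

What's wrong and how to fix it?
Bug: A WHERE condition on the right-hand table after LEFT JOIN drops unmatched parents

Fix: Move the right-table condition into the ON clause so unmatched parents are kept

Corrected query:
SELECT p.name, c.sales FROM authors p LEFT JOIN novels c ON c.author_id = p.id AND c.sales > 2312

Result:
name    | sales
--------+------
Atwood  | 20066
Atwood  | 24967
Le Guin | 55597
Orwell  | 21420
Orwell  | 21567
Asimov  | NULL 
Tolkien | 6549 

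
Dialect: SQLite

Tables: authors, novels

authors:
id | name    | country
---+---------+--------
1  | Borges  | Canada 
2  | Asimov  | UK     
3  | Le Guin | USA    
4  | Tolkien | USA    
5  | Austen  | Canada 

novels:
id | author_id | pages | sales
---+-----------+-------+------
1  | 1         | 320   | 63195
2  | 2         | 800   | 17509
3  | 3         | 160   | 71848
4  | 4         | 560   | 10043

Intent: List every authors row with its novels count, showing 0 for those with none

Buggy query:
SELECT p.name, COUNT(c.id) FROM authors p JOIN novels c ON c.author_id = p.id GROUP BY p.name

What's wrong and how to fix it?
Bug: INNER JOIN drops authors rows that have no matching novels rows

Fix: Switch to LEFT JOIN to retain unmatched parent rows

Corrected query:
SELECT p.name, COUNT(c.id) FROM authors p LEFT JOIN novels c ON c.author_id = p.id GROUP BY p.name

Result:
name    | COUNT(c.id)
--------+------------
Asimov  | 1          
Austen  | 0          
Borges  | 1          
Le Guin | 1          
Tolkien | 1          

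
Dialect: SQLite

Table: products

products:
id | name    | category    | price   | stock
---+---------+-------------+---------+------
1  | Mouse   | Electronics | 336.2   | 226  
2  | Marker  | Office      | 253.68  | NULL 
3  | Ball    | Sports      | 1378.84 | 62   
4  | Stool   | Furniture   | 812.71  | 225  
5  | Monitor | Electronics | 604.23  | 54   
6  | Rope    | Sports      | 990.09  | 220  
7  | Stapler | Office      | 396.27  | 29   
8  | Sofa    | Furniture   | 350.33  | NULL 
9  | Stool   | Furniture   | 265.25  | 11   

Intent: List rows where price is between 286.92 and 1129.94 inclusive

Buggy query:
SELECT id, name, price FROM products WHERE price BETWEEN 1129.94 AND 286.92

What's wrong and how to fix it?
Bug: The bounds are reversed; BETWEEN a AND b requires a <= b to match anything

Fix: Write BETWEEN 286.92 AND 1129.94

Corrected query:
SELECT id, name, price FROM products WHERE price BETWEEN 286.92 AND 1129.94

Result:
id | name    | price 
---+---------+-------
1  | Mouse   | 336.2 
4  | Stool   | 812.71
5  | Monitor | 604.23
6  | Rope    | 990.09
7  | Stapler | 396.27
8  | Sofa    | 350.33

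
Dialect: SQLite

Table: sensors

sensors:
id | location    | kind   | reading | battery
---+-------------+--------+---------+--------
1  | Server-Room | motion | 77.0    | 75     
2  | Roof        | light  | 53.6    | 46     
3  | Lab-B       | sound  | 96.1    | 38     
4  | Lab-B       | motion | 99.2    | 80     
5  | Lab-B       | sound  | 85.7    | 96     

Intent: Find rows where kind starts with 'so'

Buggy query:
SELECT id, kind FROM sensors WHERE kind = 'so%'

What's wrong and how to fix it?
Bug: '=' compares the literal string including the % character; pattern matching needs LIKE

Fix: Replace '=' with LIKE so 'so%' is treated as a pattern

Corrected query:
SELECT id, kind FROM sensors WHERE kind LIKE 'so%'

Result:
id | kind 
---+------
3  | sound
5  | sound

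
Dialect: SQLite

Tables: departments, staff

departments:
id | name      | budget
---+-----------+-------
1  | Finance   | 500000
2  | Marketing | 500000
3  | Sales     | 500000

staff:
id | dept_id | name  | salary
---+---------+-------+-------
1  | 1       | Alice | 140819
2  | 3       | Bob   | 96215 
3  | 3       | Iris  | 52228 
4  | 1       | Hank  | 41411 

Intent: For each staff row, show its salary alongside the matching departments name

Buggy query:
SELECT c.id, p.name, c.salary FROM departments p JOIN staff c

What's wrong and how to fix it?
Bug: JOIN with no ON clause produces a cartesian product; every staff row pairs with every departments row

Fix: Add ON c.dept_id = p.id to the JOIN

Corrected query:
SELECT c.id, p.name, c.salary FROM departments p JOIN staff c ON c.dept_id = p.id

Result:
id | name    | salary
---+---------+-------
1  | Finance | 140819
2  | Sales   | 96215 
3  | Sales   | 52228 
4  | Finance | 41411 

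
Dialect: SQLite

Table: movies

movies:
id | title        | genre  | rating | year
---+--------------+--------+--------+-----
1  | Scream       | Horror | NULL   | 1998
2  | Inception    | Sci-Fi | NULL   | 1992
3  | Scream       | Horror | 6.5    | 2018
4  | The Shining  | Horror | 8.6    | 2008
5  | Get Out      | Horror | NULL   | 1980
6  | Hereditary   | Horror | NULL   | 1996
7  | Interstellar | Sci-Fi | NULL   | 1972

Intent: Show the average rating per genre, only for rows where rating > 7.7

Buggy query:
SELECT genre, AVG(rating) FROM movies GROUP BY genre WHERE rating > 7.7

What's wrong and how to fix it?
Bug: WHERE cannot follow GROUP BY

Fix: Place WHERE between FROM and GROUP BY

Corrected query:
SELECT genre, AVG(rating) FROM movies WHERE rating > 7.7 GROUP BY genre

Result:
genre  | AVG(rating)
-------+------------
Horror | 8.6        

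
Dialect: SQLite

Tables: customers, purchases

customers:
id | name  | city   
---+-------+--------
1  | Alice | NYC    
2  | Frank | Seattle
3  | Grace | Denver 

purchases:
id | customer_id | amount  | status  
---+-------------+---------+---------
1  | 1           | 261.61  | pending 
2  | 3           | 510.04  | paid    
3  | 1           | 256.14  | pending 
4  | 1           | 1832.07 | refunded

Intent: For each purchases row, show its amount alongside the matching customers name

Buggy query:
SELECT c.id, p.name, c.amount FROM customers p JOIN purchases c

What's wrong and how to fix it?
Bug: JOIN with no ON clause produces a cartesian product; every purchases row pairs with every customers row

Fix: Specify the join condition linking the foreign key to the parent id

Corrected query:
SELECT c.id, p.name, c.amount FROM customers p JOIN purchases c ON c.customer_id = p.id

Result:
id | name  | amount 
---+-------+--------
1  | Alice | 261.61 
2  | Grace | 510.04 
3  | Alice | 256.14 
4  | Alice | 1832.07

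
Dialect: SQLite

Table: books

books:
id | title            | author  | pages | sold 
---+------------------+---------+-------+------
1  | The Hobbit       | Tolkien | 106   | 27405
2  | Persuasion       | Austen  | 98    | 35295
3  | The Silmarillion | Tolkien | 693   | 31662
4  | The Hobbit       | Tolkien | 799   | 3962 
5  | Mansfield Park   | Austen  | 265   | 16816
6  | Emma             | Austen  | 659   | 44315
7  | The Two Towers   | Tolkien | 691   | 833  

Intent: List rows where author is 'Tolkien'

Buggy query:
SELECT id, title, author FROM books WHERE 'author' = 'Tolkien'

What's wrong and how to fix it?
Bug: Single quotes denote string literals in SQL; the column name is being compared as a constant string

Fix: Reference the column as author without single quotes

Corrected query:
SELECT id, title, author FROM books WHERE author = 'Tolkien'

Result:
id | title            | author 
---+------------------+--------
1  | The Hobbit       | Tolkien
3  | The Silmarillion | Tolkien
4  | The Hobbit       | Tolkien
7  | The Two Towers   | Tolkien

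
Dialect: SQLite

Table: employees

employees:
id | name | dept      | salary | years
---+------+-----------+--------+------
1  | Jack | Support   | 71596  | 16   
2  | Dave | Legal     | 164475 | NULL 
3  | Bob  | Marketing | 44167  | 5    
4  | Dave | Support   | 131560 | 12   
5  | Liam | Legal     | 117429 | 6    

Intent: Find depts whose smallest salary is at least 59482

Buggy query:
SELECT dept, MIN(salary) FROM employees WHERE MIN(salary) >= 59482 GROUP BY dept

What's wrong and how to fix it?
Bug: Aggregates like MIN are computed per group after WHERE runs

Fix: Replace WHERE with HAVING after the GROUP BY

Corrected query:
SELECT dept, MIN(salary) FROM employees GROUP BY dept HAVING MIN(salary) >= 59482

Result:
dept    | MIN(salary)
--------+------------
Legal   | 117429     
Support | 71596      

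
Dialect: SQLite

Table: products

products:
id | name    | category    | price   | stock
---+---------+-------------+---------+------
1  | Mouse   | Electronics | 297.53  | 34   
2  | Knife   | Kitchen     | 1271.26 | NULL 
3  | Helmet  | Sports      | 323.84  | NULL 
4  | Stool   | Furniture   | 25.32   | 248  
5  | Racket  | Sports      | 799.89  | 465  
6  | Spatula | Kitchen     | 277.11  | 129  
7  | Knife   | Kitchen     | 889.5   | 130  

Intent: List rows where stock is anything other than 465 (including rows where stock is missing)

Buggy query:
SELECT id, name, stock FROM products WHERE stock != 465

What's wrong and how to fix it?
Bug: Inequality against NULL is unknown, not true; rows with NULL are dropped

Fix: Handle NULL separately with IS NULL alongside the inequality

Corrected query:
SELECT id, name, stock FROM products WHERE stock != 465 OR stock IS NULL

Result:
id | name    | stock
---+---------+------
1  | Mouse   | 34   
2  | Knife   | NULL 
3  | Helmet  | NULL 
4  | Stool   | 248  
6  | Spatula | 129  
7  | Knife   | 130  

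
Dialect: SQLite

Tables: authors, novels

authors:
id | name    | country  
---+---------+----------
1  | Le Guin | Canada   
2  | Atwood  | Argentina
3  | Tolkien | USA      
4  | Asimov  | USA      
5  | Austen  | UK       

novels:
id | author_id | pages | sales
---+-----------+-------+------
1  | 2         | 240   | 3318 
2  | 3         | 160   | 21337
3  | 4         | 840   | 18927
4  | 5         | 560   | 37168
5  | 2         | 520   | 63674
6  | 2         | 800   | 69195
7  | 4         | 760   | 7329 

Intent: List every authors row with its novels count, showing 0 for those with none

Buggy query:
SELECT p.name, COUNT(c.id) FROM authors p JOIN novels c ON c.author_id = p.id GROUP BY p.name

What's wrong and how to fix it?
Bug: INNER JOIN drops authors rows that have no matching novels rows

Fix: Switch to LEFT JOIN to retain unmatched parent rows

Corrected query:
SELECT p.name, COUNT(c.id) FROM authors p LEFT JOIN novels c ON c.author_id = p.id GROUP BY p.name

Result:
name    | COUNT(c.id)
--------+------------
Asimov  | 2          
Atwood  | 3          
Austen  | 1          
Le Guin | 0          
Tolkien | 1          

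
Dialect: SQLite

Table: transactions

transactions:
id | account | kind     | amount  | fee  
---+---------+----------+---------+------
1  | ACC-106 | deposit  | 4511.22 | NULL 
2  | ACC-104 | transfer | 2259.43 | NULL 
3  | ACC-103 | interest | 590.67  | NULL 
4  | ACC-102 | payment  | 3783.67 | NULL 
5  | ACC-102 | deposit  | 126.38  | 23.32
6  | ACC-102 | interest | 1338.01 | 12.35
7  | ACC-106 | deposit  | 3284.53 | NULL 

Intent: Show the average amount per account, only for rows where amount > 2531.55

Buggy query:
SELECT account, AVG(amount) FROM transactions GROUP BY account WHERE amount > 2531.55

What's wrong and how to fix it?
Bug: Row-level WHERE must come before GROUP BY in the clause order

Fix: Place WHERE between FROM and GROUP BY

Corrected query:
SELECT account, AVG(amount) FROM transactions WHERE amount > 2531.55 GROUP BY account

Result:
account | AVG(amount)
--------+------------
ACC-102 | 3783.67    
ACC-106 | 3897.875   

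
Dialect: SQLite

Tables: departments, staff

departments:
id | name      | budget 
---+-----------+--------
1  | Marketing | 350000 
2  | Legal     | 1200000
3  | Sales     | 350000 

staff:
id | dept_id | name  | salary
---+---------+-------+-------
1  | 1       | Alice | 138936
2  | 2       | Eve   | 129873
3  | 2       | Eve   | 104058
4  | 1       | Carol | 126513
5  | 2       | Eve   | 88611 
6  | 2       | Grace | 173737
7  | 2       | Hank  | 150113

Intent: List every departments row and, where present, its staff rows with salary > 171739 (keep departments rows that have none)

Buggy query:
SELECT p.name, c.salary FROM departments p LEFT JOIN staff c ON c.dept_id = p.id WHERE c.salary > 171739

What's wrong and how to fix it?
Bug: Filtering c.salary in WHERE discards the NULL rows produced by LEFT JOIN, turning it into an inner join

Fix: Move the right-table condition into the ON clause so unmatched parents are kept

Corrected query:
SELECT p.name, c.salary FROM departments p LEFT JOIN staff c ON c.dept_id = p.id AND c.salary > 171739

Result:
name      | salary
----------+-------
Marketing | NULL  
Legal     | 173737
Sales     | NULL  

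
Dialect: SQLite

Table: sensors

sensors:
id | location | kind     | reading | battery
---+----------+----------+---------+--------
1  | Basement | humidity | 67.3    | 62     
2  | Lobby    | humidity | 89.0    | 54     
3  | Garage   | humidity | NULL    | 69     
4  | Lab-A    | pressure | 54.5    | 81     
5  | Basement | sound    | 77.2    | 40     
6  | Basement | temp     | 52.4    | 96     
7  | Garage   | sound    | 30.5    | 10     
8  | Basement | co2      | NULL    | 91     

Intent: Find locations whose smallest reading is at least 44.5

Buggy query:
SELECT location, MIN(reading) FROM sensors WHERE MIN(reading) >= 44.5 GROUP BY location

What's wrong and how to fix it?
Bug: Aggregates like MIN are computed per group after WHERE runs

Fix: Replace WHERE with HAVING after the GROUP BY

Corrected query:
SELECT location, MIN(reading) FROM sensors GROUP BY location HAVING MIN(reading) >= 44.5

Result:
location | MIN(reading)
---------+-------------
Basement | 52.4        
Lab-A    | 54.5        
Lobby    | 89          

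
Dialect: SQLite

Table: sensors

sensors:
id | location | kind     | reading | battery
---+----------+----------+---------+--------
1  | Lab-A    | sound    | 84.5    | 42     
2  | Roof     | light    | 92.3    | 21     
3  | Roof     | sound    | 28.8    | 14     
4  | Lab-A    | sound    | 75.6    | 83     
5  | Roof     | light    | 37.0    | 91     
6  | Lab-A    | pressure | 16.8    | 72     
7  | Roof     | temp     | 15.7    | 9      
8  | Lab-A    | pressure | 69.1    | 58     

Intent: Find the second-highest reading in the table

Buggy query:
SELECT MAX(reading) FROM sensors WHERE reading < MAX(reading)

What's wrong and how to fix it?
Bug: MAX(reading) on the right of the comparison is an aggregate-in-WHERE error

Fix: Compute the overall MAX in a subquery, then take MAX of rows below it

Corrected query:
SELECT MAX(reading) FROM sensors WHERE reading < (SELECT MAX(reading) FROM sensors)

Result:
MAX(reading)
------------
84.5        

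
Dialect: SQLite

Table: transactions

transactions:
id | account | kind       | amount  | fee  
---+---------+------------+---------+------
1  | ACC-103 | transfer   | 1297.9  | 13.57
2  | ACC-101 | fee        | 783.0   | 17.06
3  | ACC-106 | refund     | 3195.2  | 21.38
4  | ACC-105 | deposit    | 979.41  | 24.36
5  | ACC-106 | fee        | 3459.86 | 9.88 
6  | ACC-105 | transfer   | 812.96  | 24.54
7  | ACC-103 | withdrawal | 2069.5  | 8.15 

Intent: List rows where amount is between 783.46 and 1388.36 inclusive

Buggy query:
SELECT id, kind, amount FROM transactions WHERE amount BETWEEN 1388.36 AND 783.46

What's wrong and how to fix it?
Bug: The bounds are reversed; BETWEEN a AND b requires a <= b to match anything

Fix: Swap the bounds so the smaller value comes first

Corrected query:
SELECT id, kind, amount FROM transactions WHERE amount BETWEEN 783.46 AND 1388.36

Result:
id | kind     | amount
---+----------+-------
1  | transfer | 1297.9
4  | deposit  | 979.41
6  | transfer | 812.96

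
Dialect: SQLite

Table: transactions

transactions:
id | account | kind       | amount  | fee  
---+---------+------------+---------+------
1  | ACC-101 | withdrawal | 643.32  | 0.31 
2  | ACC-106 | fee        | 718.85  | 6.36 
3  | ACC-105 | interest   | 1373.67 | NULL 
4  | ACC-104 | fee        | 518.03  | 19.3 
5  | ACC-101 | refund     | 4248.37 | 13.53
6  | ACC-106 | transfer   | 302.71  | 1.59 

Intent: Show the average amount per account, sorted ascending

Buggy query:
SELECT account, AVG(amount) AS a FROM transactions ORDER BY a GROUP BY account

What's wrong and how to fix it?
Bug: GROUP BY must precede ORDER BY

Fix: Move ORDER BY to the end, after GROUP BY

Corrected query:
SELECT account, AVG(amount) AS a FROM transactions GROUP BY account ORDER BY a

Result:
account | a       
--------+---------
ACC-106 | 510.78  
ACC-104 | 518.03  
ACC-105 | 1373.67 
ACC-101 | 2445.845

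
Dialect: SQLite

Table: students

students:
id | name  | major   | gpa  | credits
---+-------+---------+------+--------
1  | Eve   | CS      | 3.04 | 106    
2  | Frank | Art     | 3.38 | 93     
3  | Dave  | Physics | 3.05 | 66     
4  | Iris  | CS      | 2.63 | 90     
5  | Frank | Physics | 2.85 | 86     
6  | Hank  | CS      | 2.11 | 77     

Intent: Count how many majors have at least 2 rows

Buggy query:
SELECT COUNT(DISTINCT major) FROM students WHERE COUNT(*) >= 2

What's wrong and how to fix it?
Bug: COUNT(*) cannot appear in WHERE; the per-group count doesn't exist yet

Fix: Group first with HAVING COUNT(*) >= 2, then COUNT the resulting groups

Corrected query:
SELECT COUNT(*) FROM (SELECT major FROM students GROUP BY major HAVING COUNT(*) >= 2)

Result:
COUNT(*)
--------
2       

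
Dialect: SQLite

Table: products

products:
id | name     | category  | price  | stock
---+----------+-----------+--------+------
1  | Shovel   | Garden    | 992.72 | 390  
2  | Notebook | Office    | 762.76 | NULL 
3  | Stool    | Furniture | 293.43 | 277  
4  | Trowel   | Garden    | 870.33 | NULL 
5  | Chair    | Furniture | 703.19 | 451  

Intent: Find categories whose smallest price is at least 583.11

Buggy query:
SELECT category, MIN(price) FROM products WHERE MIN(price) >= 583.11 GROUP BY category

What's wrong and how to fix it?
Bug: Aggregates like MIN are computed per group after WHERE runs

Fix: Replace WHERE with HAVING after the GROUP BY

Corrected query:
SELECT category, MIN(price) FROM products GROUP BY category HAVING MIN(price) >= 583.11

Result:
category | MIN(price)
---------+-----------
Garden   | 870.33    
Office   | 762.76    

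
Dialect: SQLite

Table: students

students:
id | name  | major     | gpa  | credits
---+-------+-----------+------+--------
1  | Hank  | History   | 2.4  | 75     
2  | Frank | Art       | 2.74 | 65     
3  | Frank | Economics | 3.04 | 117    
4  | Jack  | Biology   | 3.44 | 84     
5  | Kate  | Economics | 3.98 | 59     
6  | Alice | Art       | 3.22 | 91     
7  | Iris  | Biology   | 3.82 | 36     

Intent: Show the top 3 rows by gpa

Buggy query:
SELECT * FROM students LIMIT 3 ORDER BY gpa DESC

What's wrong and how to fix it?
Bug: ORDER BY cannot follow LIMIT; LIMIT is the final clause

Fix: Swap the clauses: ORDER BY first, then LIMIT

Corrected query:
SELECT * FROM students ORDER BY gpa DESC LIMIT 3

Result:
id | name | major     | gpa  | credits
---+------+-----------+------+--------
5  | Kate | Economics | 3.98 | 59     
7  | Iris | Biology   | 3.82 | 36     
4  | Jack | Biology   | 3.44 | 84     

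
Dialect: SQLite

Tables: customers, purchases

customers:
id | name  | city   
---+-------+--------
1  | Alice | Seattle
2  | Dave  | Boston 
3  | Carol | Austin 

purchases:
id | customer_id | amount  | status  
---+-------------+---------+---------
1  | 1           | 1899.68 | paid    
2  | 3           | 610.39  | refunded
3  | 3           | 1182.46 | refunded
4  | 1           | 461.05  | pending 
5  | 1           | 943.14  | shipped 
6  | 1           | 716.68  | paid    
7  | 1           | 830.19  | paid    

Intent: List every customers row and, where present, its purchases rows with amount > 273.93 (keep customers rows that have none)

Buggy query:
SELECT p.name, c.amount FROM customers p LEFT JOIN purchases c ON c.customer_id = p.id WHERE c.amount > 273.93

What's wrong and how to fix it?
Bug: Filtering c.amount in WHERE discards the NULL rows produced by LEFT JOIN, turning it into an inner join

Fix: Put 'c.amount > 273.93' in the JOIN's ON clause instead of WHERE

Corrected query:
SELECT p.name, c.amount FROM customers p LEFT JOIN purchases c ON c.customer_id = p.id AND c.amount > 273.93

Result:
name  | amount 
------+--------
Alice | 461.05 
Alice | 716.68 
Alice | 830.19 
Alice | 943.14 
Alice | 1899.68
Dave  | NULL   
Carol | 610.39 
Carol | 1182.46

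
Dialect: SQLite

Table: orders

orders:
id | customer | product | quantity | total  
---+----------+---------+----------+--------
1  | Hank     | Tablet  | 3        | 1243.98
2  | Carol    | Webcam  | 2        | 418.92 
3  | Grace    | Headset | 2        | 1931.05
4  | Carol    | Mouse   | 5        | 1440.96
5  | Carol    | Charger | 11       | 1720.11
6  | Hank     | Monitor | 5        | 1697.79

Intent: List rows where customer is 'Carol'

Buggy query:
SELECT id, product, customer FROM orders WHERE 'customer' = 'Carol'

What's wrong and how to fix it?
Bug: 'customer' in single quotes is a string literal, not the column; the comparison is literal-vs-literal and never true

Fix: Remove the quotes around the column name (or use double quotes for an identifier)

Corrected query:
SELECT id, product, customer FROM orders WHERE customer = 'Carol'

Result:
id | product | customer
---+---------+---------
2  | Webcam  | Carol   
4  | Mouse   | Carol   
5  | Charger | Carol   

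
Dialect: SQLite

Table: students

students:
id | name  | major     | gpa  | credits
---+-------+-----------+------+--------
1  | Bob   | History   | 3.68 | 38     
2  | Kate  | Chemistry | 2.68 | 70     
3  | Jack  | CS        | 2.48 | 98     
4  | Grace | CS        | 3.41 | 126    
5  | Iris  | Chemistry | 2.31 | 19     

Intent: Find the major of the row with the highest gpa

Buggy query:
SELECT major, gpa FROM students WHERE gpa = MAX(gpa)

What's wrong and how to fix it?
Bug: WHERE is evaluated per row; an aggregate over the whole table isn't defined there

Fix: Wrap MAX in a scalar subquery so WHERE compares against a single value

Corrected query:
SELECT major, gpa FROM students WHERE gpa = (SELECT MAX(gpa) FROM students)

Result:
major   | gpa 
--------+-----
History | 3.68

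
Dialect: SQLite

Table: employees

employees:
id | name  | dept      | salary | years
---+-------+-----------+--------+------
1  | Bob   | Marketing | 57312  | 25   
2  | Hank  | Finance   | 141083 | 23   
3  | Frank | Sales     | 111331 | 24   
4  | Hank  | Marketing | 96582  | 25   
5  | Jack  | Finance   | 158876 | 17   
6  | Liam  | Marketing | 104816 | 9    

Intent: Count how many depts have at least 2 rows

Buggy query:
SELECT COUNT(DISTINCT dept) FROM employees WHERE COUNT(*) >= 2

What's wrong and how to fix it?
Bug: COUNT(*) cannot appear in WHERE; the per-group count doesn't exist yet

Fix: Group first with HAVING COUNT(*) >= 2, then COUNT the resulting groups

Corrected query:
SELECT COUNT(*) FROM (SELECT dept FROM employees GROUP BY dept HAVING COUNT(*) >= 2)

Result:
COUNT(*)
--------
2       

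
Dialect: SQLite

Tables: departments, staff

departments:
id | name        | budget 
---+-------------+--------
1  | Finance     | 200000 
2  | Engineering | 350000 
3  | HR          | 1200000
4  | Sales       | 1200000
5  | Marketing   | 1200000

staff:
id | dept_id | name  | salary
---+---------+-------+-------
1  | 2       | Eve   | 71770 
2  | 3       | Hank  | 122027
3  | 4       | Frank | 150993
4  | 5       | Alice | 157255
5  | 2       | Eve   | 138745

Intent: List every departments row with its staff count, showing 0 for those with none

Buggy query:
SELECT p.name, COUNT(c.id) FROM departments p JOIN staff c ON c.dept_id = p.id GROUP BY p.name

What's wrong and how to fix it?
Bug: An inner join excludes parents with zero children

Fix: Use LEFT JOIN so parents without children still appear (COUNT(c.id) gives 0)

Corrected query:
SELECT p.name, COUNT(c.id) FROM departments p LEFT JOIN staff c ON c.dept_id = p.id GROUP BY p.name

Result:
name        | COUNT(c.id)
------------+------------
Engineering | 2          
Finance     | 0          
HR          | 1          
Marketing   | 1          
Sales       | 1          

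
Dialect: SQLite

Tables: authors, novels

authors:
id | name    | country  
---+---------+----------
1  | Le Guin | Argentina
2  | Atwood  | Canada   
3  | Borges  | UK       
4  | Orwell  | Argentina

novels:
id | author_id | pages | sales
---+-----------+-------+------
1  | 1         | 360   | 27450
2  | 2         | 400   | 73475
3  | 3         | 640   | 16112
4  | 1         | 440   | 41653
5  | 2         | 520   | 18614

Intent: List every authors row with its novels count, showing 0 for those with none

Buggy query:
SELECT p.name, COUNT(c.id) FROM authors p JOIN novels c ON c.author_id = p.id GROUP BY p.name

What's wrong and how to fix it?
Bug: INNER JOIN drops authors rows that have no matching novels rows

Fix: Use LEFT JOIN so parents without children still appear (COUNT(c.id) gives 0)

Corrected query:
SELECT p.name, COUNT(c.id) FROM authors p LEFT JOIN novels c ON c.author_id = p.id GROUP BY p.name

Result:
name    | COUNT(c.id)
--------+------------
Atwood  | 2          
Borges  | 1          
Le Guin | 2          
Orwell  | 0          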